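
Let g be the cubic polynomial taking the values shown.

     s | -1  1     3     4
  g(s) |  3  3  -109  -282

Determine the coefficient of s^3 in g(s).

Write g(s) = as^3 + bs^2 + cs + d. Substituting each data point gives a linear system:
  -a + b - c + d = 3
  a + b + c + d = 3
  27a + 9b + 3c + d = -109
  64a + 16b + 4c + d = -282
Solving the system yields a = -5, b = 1, c = 5, d = 2.
So g(s) = -5s^3 + s^2 + 5s + 2.
The leading coefficient is -5.

-5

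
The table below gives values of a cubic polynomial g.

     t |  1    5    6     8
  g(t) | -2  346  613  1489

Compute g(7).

988

Write g(t) = at^3 + bt^2 + ct + d. Substituting each data point gives a linear system:
  a + b + c + d = -2
  125a + 25b + 5c + d = 346
  216a + 36b + 6c + d = 613
  512a + 64b + 8c + d = 1489
Solving the system yields a = 3, b = 0, c = -6, d = 1.
So g(t) = 3t^3 - 6t + 1.
Then g(7) = 988.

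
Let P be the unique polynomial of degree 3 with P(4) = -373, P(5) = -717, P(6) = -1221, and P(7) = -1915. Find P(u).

Using the Lagrange interpolation formula with nodes 4, 5, 6, 7:
  L_0(u) = (u - 5)(u - 6)(u - 7) / -6
  L_1(u) = (u - 4)(u - 6)(u - 7) / 2
  L_2(u) = (u - 4)(u - 5)(u - 7) / -2
  L_3(u) = (u - 4)(u - 5)(u - 6) / 6
Then P(u) = -373·L_0(u) - 717·L_1(u) - 1221·L_2(u) - 1915·L_3(u).
Expanding and collecting terms gives P(u) = -5u^3 - 5u^2 + 6u + 3.
Check: P(6) = -1221. ✓

P(u) = -5u^3 - 5u^2 + 6u + 3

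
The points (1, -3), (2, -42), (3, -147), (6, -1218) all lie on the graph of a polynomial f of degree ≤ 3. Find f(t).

f(t) = -6t^3 + 3t^2 - 6t + 6

Write f(t) = at^3 + bt^2 + ct + d. Substituting each data point gives a linear system:
  a + b + c + d = -3
  8a + 4b + 2c + d = -42
  27a + 9b + 3c + d = -147
  216a + 36b + 6c + d = -1218
Solving the system yields a = -6, b = 3, c = -6, d = 6.
So f(t) = -6t^3 + 3t^2 - 6t + 6.
Check: f(6) = -1218. ✓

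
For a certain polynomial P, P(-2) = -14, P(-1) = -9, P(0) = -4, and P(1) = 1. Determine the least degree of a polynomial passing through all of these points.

1

Forward differences of the values at u = -2, -1, 0, 1:
  P  : -14  -9  -4  1
  Δ  : 5  5  5
  Δ^2: 0  0
  Δ^3: 0
The first differences are constant (5) and nonzero, while all higher differences vanish, so the minimal degree is 1.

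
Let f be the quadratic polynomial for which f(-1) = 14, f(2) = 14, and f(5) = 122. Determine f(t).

Write f(t) = at^2 + bt + c. Substituting each data point gives a linear system:
  a - b + c = 14
  4a + 2b + c = 14
  25a + 5b + c = 122
Solving the system yields a = 6, b = -6, c = 2.
So f(t) = 6t² - 6t + 2.
Check: f(5) = 122. ✓

f(t) = 6t^2 - 6t + 2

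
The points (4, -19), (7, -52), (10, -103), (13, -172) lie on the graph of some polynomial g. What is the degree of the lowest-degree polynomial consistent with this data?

2

Forward differences of the values at x = 4, 7, 10, 13:
  g  : -19  -52  -103  -172
  Δ  : -33  -51  -69
  Δ^2: -18  -18
  Δ^3: 0
The second differences are constant (-18) and nonzero, while all higher differences vanish, so the minimal degree is 2.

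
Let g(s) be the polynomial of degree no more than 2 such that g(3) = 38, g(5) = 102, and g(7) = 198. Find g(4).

Write g(s) = as^2 + bs + c. Substituting each data point gives a linear system:
  9a + 3b + c = 38
  25a + 5b + c = 102
  49a + 7b + c = 198
Solving the system yields a = 4, b = 0, c = 2.
So g(s) = 4s² + 2.
Then g(4) = 66.

66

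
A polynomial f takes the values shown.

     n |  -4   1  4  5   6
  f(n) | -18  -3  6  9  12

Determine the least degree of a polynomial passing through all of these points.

1

Divided differences on the nodes -4, 1, 4, 5, 6:
  order 0: -18  -3  6  9  12
  order 1: 3  3  3  3
  order 2: 0  0  0
  order 3: 0  0
  order 4: 0
The order-1 divided differences are all 3 (nonzero) and every higher order vanishes, so the data lies on a polynomial of degree exactly 1.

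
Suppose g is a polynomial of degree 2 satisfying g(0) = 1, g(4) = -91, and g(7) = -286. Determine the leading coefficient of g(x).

Write g(x) = ax^2 + bx + c. Substituting each data point gives a linear system:
  c = 1
  16a + 4b + c = -91
  49a + 7b + c = -286
Solving the system yields a = -6, b = 1, c = 1.
So g(x) = -6x^2 + x + 1.
The leading coefficient is -6.

-6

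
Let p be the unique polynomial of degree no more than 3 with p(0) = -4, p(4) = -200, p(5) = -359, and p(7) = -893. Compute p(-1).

-5

Write p(n) = an^3 + bn^2 + cn + d. Substituting each data point gives a linear system:
  d = -4
  64a + 16b + 4c + d = -200
  125a + 25b + 5c + d = -359
  343a + 49b + 7c + d = -893
Solving the system yields a = -2, b = -4, c = -1, d = -4.
So p(n) = -2n^3 - 4n^2 - n - 4.
Then p(-1) = -5.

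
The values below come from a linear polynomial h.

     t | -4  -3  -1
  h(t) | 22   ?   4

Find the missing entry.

The 2 known points determine the degree-1 polynomial uniquely.
Write h(t) = at + b. Substituting each data point gives a linear system:
  -4a + b = 22
  -a + b = 4
Solving the system yields a = -6, b = -2.
So h(t) = -6t - 2.
Then h(-3) = 16.

16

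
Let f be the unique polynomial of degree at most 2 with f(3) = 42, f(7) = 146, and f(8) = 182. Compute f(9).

222

Using the Lagrange interpolation formula with nodes 3, 7, 8:
  L_0(t) = (t - 7)(t - 8) / 20
  L_1(t) = (t - 3)(t - 8) / -4
  L_2(t) = (t - 3)(t - 7) / 5
Then f(t) = 42·L_0(t) + 146·L_1(t) + 182·L_2(t).
Expanding and collecting terms gives f(t) = 2t² + 6t + 6.
Evaluating at t = 9: f(9) = 222.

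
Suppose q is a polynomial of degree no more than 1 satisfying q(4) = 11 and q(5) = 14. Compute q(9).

Using the Lagrange interpolation formula with nodes 4, 5:
  L_0(n) = (n - 5) / -1
  L_1(n) = (n - 4) / 1
Then q(n) = 11·L_0(n) + 14·L_1(n).
Expanding and collecting terms gives q(n) = 3n - 1.
Evaluating at n = 9: q(9) = 26.

26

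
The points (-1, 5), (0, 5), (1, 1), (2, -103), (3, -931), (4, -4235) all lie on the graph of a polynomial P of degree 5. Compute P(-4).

5621

Using the Lagrange interpolation formula with nodes -1, 0, 1, 2, 3, 4:
  L_0(n) = n(n - 1)(n - 2)(n - 3)(n - 4) / -120
  L_1(n) = (n + 1)(n - 1)(n - 2)(n - 3)(n - 4) / 24
  L_2(n) = (n + 1)n(n - 2)(n - 3)(n - 4) / -12
  L_3(n) = (n + 1)n(n - 1)(n - 3)(n - 4) / 12
  L_4(n) = (n + 1)n(n - 1)(n - 2)(n - 4) / -24
  L_5(n) = (n + 1)n(n - 1)(n - 2)(n - 3) / 120
Then P(n) = 5·L_0(n) + 5·L_1(n) + 1·L_2(n) - 103·L_3(n) - 931·L_4(n) - 4235·L_5(n).
Expanding and collecting terms gives P(n) = -5n^5 + 3n^4 + 3n^3 - 5n^2 + 5.
Evaluating at n = -4: P(-4) = 5621.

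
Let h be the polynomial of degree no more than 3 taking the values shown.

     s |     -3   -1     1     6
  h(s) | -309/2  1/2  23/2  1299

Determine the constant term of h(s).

6

Write h(s) = as^3 + bs^2 + cs + d. Substituting each data point gives a linear system:
  -27a + 9b - 3c + d = -309/2
  -a + b - c + d = 1/2
  a + b + c + d = 23/2
  216a + 36b + 6c + d = 1299
Solving the system yields a = 6, b = 0, c = -1/2, d = 6.
So h(s) = 6s^3 - (1/2)s + 6.
The constant term is 6.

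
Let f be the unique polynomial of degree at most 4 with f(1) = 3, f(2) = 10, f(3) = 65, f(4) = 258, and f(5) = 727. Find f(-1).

13

Write f(n) = an^4 + bn^3 + cn^2 + dn + e. Substituting each data point gives a linear system:
  a + b + c + d + e = 3
  16a + 8b + 4c + 2d + e = 10
  81a + 27b + 9c + 3d + e = 65
  256a + 64b + 16c + 4d + e = 258
  625a + 125b + 25c + 5d + e = 727
Solving the system yields a = 2, b = -5, c = 4, d = 0, e = 2.
So f(n) = 2n⁴ - 5n³ + 4n² + 2.
Then f(-1) = 13.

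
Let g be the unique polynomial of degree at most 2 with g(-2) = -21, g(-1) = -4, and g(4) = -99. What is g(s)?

g(s) = -6s^2 - s + 1

Using the Lagrange interpolation formula with nodes -2, -1, 4:
  L_0(s) = (s + 1)(s - 4) / 6
  L_1(s) = (s + 2)(s - 4) / -5
  L_2(s) = (s + 2)(s + 1) / 30
Then g(s) = -21·L_0(s) - 4·L_1(s) - 99·L_2(s).
Expanding and collecting terms gives g(s) = -6s^2 - s + 1.
Check: g(4) = -99. ✓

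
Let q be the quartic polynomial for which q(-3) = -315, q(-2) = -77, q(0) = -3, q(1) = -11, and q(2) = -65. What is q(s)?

q(s) = -3s^4 + s^3 - 5s^2 - s - 3

Using the Lagrange interpolation formula with nodes -3, -2, 0, 1, 2:
  L_0(s) = (s + 2)s(s - 1)(s - 2) / 60
  L_1(s) = (s + 3)s(s - 1)(s - 2) / -24
  L_2(s) = (s + 3)(s + 2)(s - 1)(s - 2) / 12
  L_3(s) = (s + 3)(s + 2)s(s - 2) / -12
  L_4(s) = (s + 3)(s + 2)s(s - 1) / 40
Then q(s) = -315·L_0(s) - 77·L_1(s) - 3·L_2(s) - 11·L_3(s) - 65·L_4(s).
Expanding and collecting terms gives q(s) = -3s⁴ + s³ - 5s² - s - 3.
Check: q(2) = -65. ✓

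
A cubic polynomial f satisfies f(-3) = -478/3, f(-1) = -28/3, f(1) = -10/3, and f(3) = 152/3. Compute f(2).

Forward differences of the values at s = -3, -1, 1, 3:
  f  : -478/3  -28/3  -10/3  152/3
  Δ  : 150  6  54
  Δ^2: -144  48
  Δ^3: 192
The third differences are constant, confirming degree 3.
Interpolating (Newton forward form) and evaluating at s = 2 gives f(2) = 17/3.

17/3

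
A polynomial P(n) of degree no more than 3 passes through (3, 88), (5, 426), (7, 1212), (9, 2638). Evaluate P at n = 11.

Using the Lagrange interpolation formula with nodes 3, 5, 7, 9:
  L_0(n) = (n - 5)(n - 7)(n - 9) / -48
  L_1(n) = (n - 3)(n - 7)(n - 9) / 16
  L_2(n) = (n - 3)(n - 5)(n - 9) / -16
  L_3(n) = (n - 3)(n - 5)(n - 7) / 48
Then P(n) = 88·L_0(n) + 426·L_1(n) + 1212·L_2(n) + 2638·L_3(n).
Expanding and collecting terms gives P(n) = 4n^3 - 4n^2 + 5n + 1.
Evaluating at n = 11: P(11) = 4896.

4896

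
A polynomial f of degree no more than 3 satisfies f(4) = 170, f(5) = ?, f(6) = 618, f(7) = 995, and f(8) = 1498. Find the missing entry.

The 4 known points determine the degree-3 polynomial uniquely.
Write f(u) = au^3 + bu^2 + cu + d. Substituting each data point gives a linear system:
  64a + 16b + 4c + d = 170
  216a + 36b + 6c + d = 618
  343a + 49b + 7c + d = 995
  512a + 64b + 8c + d = 1498
Solving the system yields a = 3, b = 0, c = -4, d = -6.
So f(u) = 3u^3 - 4u - 6.
Then f(5) = 349.

349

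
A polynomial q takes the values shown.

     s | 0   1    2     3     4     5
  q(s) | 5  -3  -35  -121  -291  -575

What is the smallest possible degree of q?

3

Forward differences of the values at s = 0, 1, 2, 3, 4, 5:
  q  : 5  -3  -35  -121  -291  -575
  Δ  : -8  -32  -86  -170  -284
  Δ^2: -24  -54  -84  -114
  Δ^3: -30  -30  -30
  Δ^4: 0  0
  Δ^5: 0
The third differences are constant (-30) and nonzero, while all higher differences vanish, so the minimal degree is 3.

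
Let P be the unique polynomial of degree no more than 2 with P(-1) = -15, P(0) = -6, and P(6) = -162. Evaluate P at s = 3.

-39

Using the Lagrange interpolation formula with nodes -1, 0, 6:
  L_0(s) = s(s - 6) / 7
  L_1(s) = (s + 1)(s - 6) / -6
  L_2(s) = (s + 1)s / 42
Then P(s) = -15·L_0(s) - 6·L_1(s) - 162·L_2(s).
Expanding and collecting terms gives P(s) = -5s^2 + 4s - 6.
Evaluating at s = 3: P(3) = -39.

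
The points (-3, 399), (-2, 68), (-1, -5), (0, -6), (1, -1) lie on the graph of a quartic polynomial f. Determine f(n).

Using the Lagrange interpolation formula with nodes -3, -2, -1, 0, 1:
  L_0(n) = (n + 2)(n + 1)n(n - 1) / 24
  L_1(n) = (n + 3)(n + 1)n(n - 1) / -6
  L_2(n) = (n + 3)(n + 2)n(n - 1) / 4
  L_3(n) = (n + 3)(n + 2)(n + 1)(n - 1) / -6
  L_4(n) = (n + 3)(n + 2)(n + 1)n / 24
Then f(n) = 399·L_0(n) + 68·L_1(n) - 5·L_2(n) - 6·L_3(n) - 1·L_4(n).
Expanding and collecting terms gives f(n) = 5n⁴ - n³ - 2n² + 3n - 6.
Check: f(0) = -6. ✓

f(n) = 5n^4 - n^3 - 2n^2 + 3n - 6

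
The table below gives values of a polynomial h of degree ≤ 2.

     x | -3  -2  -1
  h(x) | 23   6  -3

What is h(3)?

41

Using the Lagrange interpolation formula with nodes -3, -2, -1:
  L_0(x) = (x + 2)(x + 1) / 2
  L_1(x) = (x + 3)(x + 1) / -1
  L_2(x) = (x + 3)(x + 2) / 2
Then h(x) = 23·L_0(x) + 6·L_1(x) - 3·L_2(x).
Expanding and collecting terms gives h(x) = 4x^2 + 3x - 4.
Evaluating at x = 3: h(3) = 41.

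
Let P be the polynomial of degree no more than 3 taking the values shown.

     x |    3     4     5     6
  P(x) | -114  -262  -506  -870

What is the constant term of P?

Write P(x) = ax^3 + bx^2 + cx + d. Substituting each data point gives a linear system:
  27a + 9b + 3c + d = -114
  64a + 16b + 4c + d = -262
  125a + 25b + 5c + d = -506
  216a + 36b + 6c + d = -870
Solving the system yields a = -4, b = 0, c = 0, d = -6.
So P(x) = -4x³ - 6.
The constant term is -6.

-6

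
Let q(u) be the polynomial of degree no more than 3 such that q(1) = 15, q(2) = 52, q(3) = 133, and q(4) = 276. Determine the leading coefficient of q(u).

3

Write q(u) = au^3 + bu^2 + cu + d. Substituting each data point gives a linear system:
  a + b + c + d = 15
  8a + 4b + 2c + d = 52
  27a + 9b + 3c + d = 133
  64a + 16b + 4c + d = 276
Solving the system yields a = 3, b = 4, c = 4, d = 4.
So q(u) = 3u³ + 4u² + 4u + 4.
The leading coefficient is 3.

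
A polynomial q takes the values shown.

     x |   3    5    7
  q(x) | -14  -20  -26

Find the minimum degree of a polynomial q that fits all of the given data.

1

Forward differences of the values at x = 3, 5, 7:
  q  : -14  -20  -26
  Δ  : -6  -6
  Δ^2: 0
The first differences are constant (-6) and nonzero, while all higher differences vanish, so the minimal degree is 1.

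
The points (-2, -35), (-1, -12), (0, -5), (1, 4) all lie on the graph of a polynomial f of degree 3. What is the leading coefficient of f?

3

Write f(t) = at^3 + bt^2 + ct + d. Substituting each data point gives a linear system:
  -8a + 4b - 2c + d = -35
  -a + b - c + d = -12
  d = -5
  a + b + c + d = 4
Solving the system yields a = 3, b = 1, c = 5, d = -5.
So f(t) = 3t^3 + t^2 + 5t - 5.
The leading coefficient is 3.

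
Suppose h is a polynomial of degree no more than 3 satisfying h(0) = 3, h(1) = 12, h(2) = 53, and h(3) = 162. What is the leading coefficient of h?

6

Write h(x) = ax^3 + bx^2 + cx + d. Substituting each data point gives a linear system:
  d = 3
  a + b + c + d = 12
  8a + 4b + 2c + d = 53
  27a + 9b + 3c + d = 162
Solving the system yields a = 6, b = -2, c = 5, d = 3.
So h(x) = 6x^3 - 2x^2 + 5x + 3.
The leading coefficient is 6.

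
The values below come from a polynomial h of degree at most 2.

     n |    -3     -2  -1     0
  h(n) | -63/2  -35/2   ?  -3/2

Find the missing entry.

-15/2

The 3 known points determine the degree-2 polynomial uniquely.
Write h(n) = an^2 + bn + c. Substituting each data point gives a linear system:
  9a - 3b + c = -63/2
  4a - 2b + c = -35/2
  c = -3/2
Solving the system yields a = -2, b = 4, c = -3/2.
So h(n) = -2n² + 4n - 3/2.
Then h(-1) = -15/2.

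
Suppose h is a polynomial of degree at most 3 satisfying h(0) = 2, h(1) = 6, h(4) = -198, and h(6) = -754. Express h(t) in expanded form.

Using the Lagrange interpolation formula with nodes 0, 1, 4, 6:
  L_0(t) = (t - 1)(t - 4)(t - 6) / -24
  L_1(t) = t(t - 4)(t - 6) / 15
  L_2(t) = t(t - 1)(t - 6) / -24
  L_3(t) = t(t - 1)(t - 4) / 60
Then h(t) = 2·L_0(t) + 6·L_1(t) - 198·L_2(t) - 754·L_3(t).
Expanding and collecting terms gives h(t) = -4t^3 + 2t^2 + 6t + 2.
Check: h(6) = -754. ✓

h(t) = -4t^3 + 2t^2 + 6t + 2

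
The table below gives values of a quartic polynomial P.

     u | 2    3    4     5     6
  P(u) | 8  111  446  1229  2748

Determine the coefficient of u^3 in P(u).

-6

Write P(u) = au^4 + bu^3 + cu^2 + du + e. Substituting each data point gives a linear system:
  16a + 8b + 4c + 2d + e = 8
  81a + 27b + 9c + 3d + e = 111
  256a + 64b + 16c + 4d + e = 446
  625a + 125b + 25c + 5d + e = 1229
  1296a + 216b + 36c + 6d + e = 2748
Solving the system yields a = 3, b = -6, c = 5, d = -3, e = -6.
So P(u) = 3u^4 - 6u^3 + 5u^2 - 3u - 6.
The coefficient of u^3 is -6.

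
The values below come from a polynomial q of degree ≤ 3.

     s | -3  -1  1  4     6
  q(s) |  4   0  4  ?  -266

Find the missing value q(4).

The 4 known points determine the degree-3 polynomial uniquely.
Write q(s) = as^3 + bs^2 + cs + d. Substituting each data point gives a linear system:
  -27a + 9b - 3c + d = 4
  -a + b - c + d = 0
  a + b + c + d = 4
  216a + 36b + 6c + d = -266
Solving the system yields a = -1, b = -2, c = 3, d = 4.
So q(s) = -s^3 - 2s^2 + 3s + 4.
Then q(4) = -80.

-80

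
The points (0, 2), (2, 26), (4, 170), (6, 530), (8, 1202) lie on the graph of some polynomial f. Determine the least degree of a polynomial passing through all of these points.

3

Forward differences of the values at s = 0, 2, 4, 6, 8:
  f  : 2  26  170  530  1202
  Δ  : 24  144  360  672
  Δ^2: 120  216  312
  Δ^3: 96  96
  Δ^4: 0
The third differences are constant (96) and nonzero, while all higher differences vanish, so the minimal degree is 3.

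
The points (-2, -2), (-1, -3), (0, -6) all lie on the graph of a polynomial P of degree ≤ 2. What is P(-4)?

-6

Write P(x) = ax^2 + bx + c. Substituting each data point gives a linear system:
  4a - 2b + c = -2
  a - b + c = -3
  c = -6
Solving the system yields a = -1, b = -4, c = -6.
So P(x) = -x² - 4x - 6.
Then P(-4) = -6.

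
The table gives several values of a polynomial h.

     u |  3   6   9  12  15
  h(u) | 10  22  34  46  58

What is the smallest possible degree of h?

1

Forward differences of the values at u = 3, 6, 9, 12, 15:
  h  : 10  22  34  46  58
  Δ  : 12  12  12  12
  Δ^2: 0  0  0
  Δ^3: 0  0
  Δ^4: 0
The first differences are constant (12) and nonzero, while all higher differences vanish, so the minimal degree is 1.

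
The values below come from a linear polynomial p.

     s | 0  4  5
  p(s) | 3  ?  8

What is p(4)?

7

The 2 known points determine the degree-1 polynomial uniquely.
Write p(s) = as + b. Substituting each data point gives a linear system:
  b = 3
  5a + b = 8
Solving the system yields a = 1, b = 3.
So p(s) = s + 3.
Then p(4) = 7.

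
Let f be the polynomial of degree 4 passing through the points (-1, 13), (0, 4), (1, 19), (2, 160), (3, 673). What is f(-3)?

Forward differences of the values at n = -1, 0, 1, 2, 3:
  f  : 13  4  19  160  673
  Δ  : -9  15  141  513
  Δ^2: 24  126  372
  Δ^3: 102  246
  Δ^4: 144
The fourth differences are constant, confirming degree 4.
Interpolating (Newton forward form) and evaluating at n = -3 gives f(-3) = 415.

415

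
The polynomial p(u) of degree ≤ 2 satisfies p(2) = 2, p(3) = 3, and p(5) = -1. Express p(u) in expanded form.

p(u) = -u^2 + 6u - 6

Using the Lagrange interpolation formula with nodes 2, 3, 5:
  L_0(u) = (u - 3)(u - 5) / 3
  L_1(u) = (u - 2)(u - 5) / -2
  L_2(u) = (u - 2)(u - 3) / 6
Then p(u) = 2·L_0(u) + 3·L_1(u) - 1·L_2(u).
Expanding and collecting terms gives p(u) = -u^2 + 6u - 6.
Check: p(5) = -1. ✓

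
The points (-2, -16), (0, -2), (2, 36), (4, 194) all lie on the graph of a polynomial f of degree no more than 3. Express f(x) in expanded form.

Using the Lagrange interpolation formula with nodes -2, 0, 2, 4:
  L_0(x) = x(x - 2)(x - 4) / -48
  L_1(x) = (x + 2)(x - 2)(x - 4) / 16
  L_2(x) = (x + 2)x(x - 4) / -16
  L_3(x) = (x + 2)x(x - 2) / 48
Then f(x) = -16·L_0(x) - 2·L_1(x) + 36·L_2(x) + 194·L_3(x).
Expanding and collecting terms gives f(x) = 2x^3 + 3x^2 + 5x - 2.
Check: f(0) = -2. ✓

f(x) = 2x^3 + 3x^2 + 5x - 2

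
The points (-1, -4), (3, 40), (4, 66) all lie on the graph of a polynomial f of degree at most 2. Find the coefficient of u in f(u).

5

Write f(u) = au^2 + bu + c. Substituting each data point gives a linear system:
  a - b + c = -4
  9a + 3b + c = 40
  16a + 4b + c = 66
Solving the system yields a = 3, b = 5, c = -2.
So f(u) = 3u^2 + 5u - 2.
The coefficient of u is 5.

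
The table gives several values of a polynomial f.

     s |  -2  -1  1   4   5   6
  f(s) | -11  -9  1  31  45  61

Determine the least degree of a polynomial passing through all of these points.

2

Divided differences on the nodes -2, -1, 1, 4, 5, 6:
  order 0: -11  -9  1  31  45  61
  order 1: 2  5  10  14  16
  order 2: 1  1  1  1
  order 3: 0  0  0
  order 4: 0  0
  order 5: 0
The order-2 divided differences are all 1 (nonzero) and every higher order vanishes, so the data lies on a polynomial of degree exactly 2.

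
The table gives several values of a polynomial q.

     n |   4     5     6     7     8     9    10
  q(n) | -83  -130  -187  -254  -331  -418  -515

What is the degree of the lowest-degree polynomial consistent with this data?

2

Forward differences of the values at n = 4, 5, 6, 7, 8, 9, 10:
  q  : -83  -130  -187  -254  -331  -418  -515
  Δ  : -47  -57  -67  -77  -87  -97
  Δ^2: -10  -10  -10  -10  -10
  Δ^3: 0  0  0  0
  Δ^4: 0  0  0
  Δ^5: 0  0
  Δ^6: 0
The second differences are constant (-10) and nonzero, while all higher differences vanish, so the minimal degree is 2.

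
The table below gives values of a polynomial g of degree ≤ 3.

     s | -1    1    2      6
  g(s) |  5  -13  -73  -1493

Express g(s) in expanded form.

g(s) = -6s^3 - 5s^2 - 3s + 1

Write g(s) = as^3 + bs^2 + cs + d. Substituting each data point gives a linear system:
  -a + b - c + d = 5
  a + b + c + d = -13
  8a + 4b + 2c + d = -73
  216a + 36b + 6c + d = -1493
Solving the system yields a = -6, b = -5, c = -3, d = 1.
So g(s) = -6s³ - 5s² - 3s + 1.
Check: g(6) = -1493. ✓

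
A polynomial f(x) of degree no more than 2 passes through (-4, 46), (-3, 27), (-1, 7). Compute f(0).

Write f(x) = ax^2 + bx + c. Substituting each data point gives a linear system:
  16a - 4b + c = 46
  9a - 3b + c = 27
  a - b + c = 7
Solving the system yields a = 3, b = 2, c = 6.
So f(x) = 3x^2 + 2x + 6.
Then f(0) = 6.

6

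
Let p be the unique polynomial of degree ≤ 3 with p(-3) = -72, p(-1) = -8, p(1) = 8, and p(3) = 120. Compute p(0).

Forward differences of the values at t = -3, -1, 1, 3:
  p  : -72  -8  8  120
  Δ  : 64  16  112
  Δ^2: -48  96
  Δ^3: 144
The third differences are constant, confirming degree 3.
Interpolating (Newton forward form) and evaluating at t = 0 gives p(0) = -3.

-3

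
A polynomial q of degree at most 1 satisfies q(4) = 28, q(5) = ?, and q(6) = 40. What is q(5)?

The 2 known points determine the degree-1 polynomial uniquely.
Write q(t) = at + b. Substituting each data point gives a linear system:
  4a + b = 28
  6a + b = 40
Solving the system yields a = 6, b = 4.
So q(t) = 6t + 4.
Then q(5) = 34.

34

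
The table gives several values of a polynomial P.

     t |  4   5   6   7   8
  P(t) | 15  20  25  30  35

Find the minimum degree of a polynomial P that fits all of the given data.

1

Forward differences of the values at t = 4, 5, 6, 7, 8:
  P  : 15  20  25  30  35
  Δ  : 5  5  5  5
  Δ^2: 0  0  0
  Δ^3: 0  0
  Δ^4: 0
The first differences are constant (5) and nonzero, while all higher differences vanish, so the minimal degree is 1.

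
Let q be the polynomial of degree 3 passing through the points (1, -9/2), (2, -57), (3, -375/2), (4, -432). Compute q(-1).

21/2

Forward differences of the values at u = 1, 2, 3, 4:
  q  : -9/2  -57  -375/2  -432
  Δ  : -105/2  -261/2  -489/2
  Δ^2: -78  -114
  Δ^3: -36
The third differences are constant, confirming degree 3.
Interpolating (Newton forward form) and evaluating at u = -1 gives q(-1) = 21/2.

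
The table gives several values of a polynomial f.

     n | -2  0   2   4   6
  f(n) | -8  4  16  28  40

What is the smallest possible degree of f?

Forward differences of the values at n = -2, 0, 2, 4, 6:
  f  : -8  4  16  28  40
  Δ  : 12  12  12  12
  Δ^2: 0  0  0
  Δ^3: 0  0
  Δ^4: 0
The first differences are constant (12) and nonzero, while all higher differences vanish, so the minimal degree is 1.

1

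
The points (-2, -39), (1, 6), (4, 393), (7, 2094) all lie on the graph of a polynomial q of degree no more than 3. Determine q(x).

Write q(x) = ax^3 + bx^2 + cx + d. Substituting each data point gives a linear system:
  -8a + 4b - 2c + d = -39
  a + b + c + d = 6
  64a + 16b + 4c + d = 393
  343a + 49b + 7c + d = 2094
Solving the system yields a = 6, b = 1, c = -2, d = 1.
So q(x) = 6x^3 + x^2 - 2x + 1.
Check: q(4) = 393. ✓

q(x) = 6x^3 + x^2 - 2x + 1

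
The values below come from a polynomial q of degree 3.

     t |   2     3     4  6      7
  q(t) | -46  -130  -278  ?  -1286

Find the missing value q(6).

The 4 known points determine the degree-3 polynomial uniquely.
Write q(t) = at^3 + bt^2 + ct + d. Substituting each data point gives a linear system:
  8a + 4b + 2c + d = -46
  27a + 9b + 3c + d = -130
  64a + 16b + 4c + d = -278
  343a + 49b + 7c + d = -1286
Solving the system yields a = -3, b = -5, c = -2, d = 2.
So q(t) = -3t³ - 5t² - 2t + 2.
Then q(6) = -838.

-838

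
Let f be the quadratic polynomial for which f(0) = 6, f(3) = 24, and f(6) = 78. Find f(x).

f(x) = 2x^2 + 6

Using the Lagrange interpolation formula with nodes 0, 3, 6:
  L_0(x) = (x - 3)(x - 6) / 18
  L_1(x) = x(x - 6) / -9
  L_2(x) = x(x - 3) / 18
Then f(x) = 6·L_0(x) + 24·L_1(x) + 78·L_2(x).
Expanding and collecting terms gives f(x) = 2x^2 + 6.
Check: f(3) = 24. ✓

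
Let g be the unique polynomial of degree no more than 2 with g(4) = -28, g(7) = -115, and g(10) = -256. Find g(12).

Write g(t) = at^2 + bt + c. Substituting each data point gives a linear system:
  16a + 4b + c = -28
  49a + 7b + c = -115
  100a + 10b + c = -256
Solving the system yields a = -3, b = 4, c = 4.
So g(t) = -3t^2 + 4t + 4.
Then g(12) = -380.

-380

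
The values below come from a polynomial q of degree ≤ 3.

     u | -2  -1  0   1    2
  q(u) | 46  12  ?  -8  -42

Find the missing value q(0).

The 4 known points determine the degree-3 polynomial uniquely.
Write q(u) = au^3 + bu^2 + cu + d. Substituting each data point gives a linear system:
  -8a + 4b - 2c + d = 46
  -a + b - c + d = 12
  a + b + c + d = -8
  8a + 4b + 2c + d = -42
Solving the system yields a = -4, b = 0, c = -6, d = 2.
So q(u) = -4u^3 - 6u + 2.
Then q(0) = 2.

2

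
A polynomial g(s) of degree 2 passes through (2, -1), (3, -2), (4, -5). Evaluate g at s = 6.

Write g(s) = as^2 + bs + c. Substituting each data point gives a linear system:
  4a + 2b + c = -1
  9a + 3b + c = -2
  16a + 4b + c = -5
Solving the system yields a = -1, b = 4, c = -5.
So g(s) = -s^2 + 4s - 5.
Then g(6) = -17.

-17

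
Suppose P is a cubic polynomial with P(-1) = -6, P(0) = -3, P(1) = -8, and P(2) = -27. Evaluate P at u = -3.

-12

Using the Lagrange interpolation formula with nodes -1, 0, 1, 2:
  L_0(u) = u(u - 1)(u - 2) / -6
  L_1(u) = (u + 1)(u - 1)(u - 2) / 2
  L_2(u) = (u + 1)u(u - 2) / -2
  L_3(u) = (u + 1)u(u - 1) / 6
Then P(u) = -6·L_0(u) - 3·L_1(u) - 8·L_2(u) - 27·L_3(u).
Expanding and collecting terms gives P(u) = -u³ - 4u² - 3.
Evaluating at u = -3: P(-3) = -12.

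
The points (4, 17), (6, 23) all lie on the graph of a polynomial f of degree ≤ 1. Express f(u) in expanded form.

Using the Lagrange interpolation formula with nodes 4, 6:
  L_0(u) = (u - 6) / -2
  L_1(u) = (u - 4) / 2
Then f(u) = 17·L_0(u) + 23·L_1(u).
Expanding and collecting terms gives f(u) = 3u + 5.
Check: f(6) = 23. ✓

f(u) = 3u + 5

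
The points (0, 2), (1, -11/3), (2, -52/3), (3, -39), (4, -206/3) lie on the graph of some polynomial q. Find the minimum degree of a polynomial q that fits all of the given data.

Forward differences of the values at n = 0, 1, 2, 3, 4:
  q  : 2  -11/3  -52/3  -39  -206/3
  Δ  : -17/3  -41/3  -65/3  -89/3
  Δ^2: -8  -8  -8
  Δ^3: 0  0
  Δ^4: 0
The second differences are constant (-8) and nonzero, while all higher differences vanish, so the minimal degree is 2.

2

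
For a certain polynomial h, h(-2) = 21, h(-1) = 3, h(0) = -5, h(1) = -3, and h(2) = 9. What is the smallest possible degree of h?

Forward differences of the values at n = -2, -1, 0, 1, 2:
  h  : 21  3  -5  -3  9
  Δ  : -18  -8  2  12
  Δ^2: 10  10  10
  Δ^3: 0  0
  Δ^4: 0
The second differences are constant (10) and nonzero, while all higher differences vanish, so the minimal degree is 2.

2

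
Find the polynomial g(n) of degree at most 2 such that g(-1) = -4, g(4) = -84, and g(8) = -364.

Using the Lagrange interpolation formula with nodes -1, 4, 8:
  L_0(n) = (n - 4)(n - 8) / 45
  L_1(n) = (n + 1)(n - 8) / -20
  L_2(n) = (n + 1)(n - 4) / 36
Then g(n) = -4·L_0(n) - 84·L_1(n) - 364·L_2(n).
Expanding and collecting terms gives g(n) = -6n^2 + 2n + 4.
Check: g(-1) = -4. ✓

g(n) = -6n^2 + 2n + 4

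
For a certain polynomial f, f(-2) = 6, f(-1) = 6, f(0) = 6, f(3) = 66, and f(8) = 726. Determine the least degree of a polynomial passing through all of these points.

Divided differences on the nodes -2, -1, 0, 3, 8:
  order 0: 6  6  6  66  726
  order 1: 0  0  20  132
  order 2: 0  5  14
  order 3: 1  1
  order 4: 0
The order-3 divided differences are all 1 (nonzero) and every higher order vanishes, so the data lies on a polynomial of degree exactly 3.

3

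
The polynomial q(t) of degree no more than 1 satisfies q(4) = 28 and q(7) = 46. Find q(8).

52

Write q(t) = at + b. Substituting each data point gives a linear system:
  4a + b = 28
  7a + b = 46
Solving the system yields a = 6, b = 4.
So q(t) = 6t + 4.
Then q(8) = 52.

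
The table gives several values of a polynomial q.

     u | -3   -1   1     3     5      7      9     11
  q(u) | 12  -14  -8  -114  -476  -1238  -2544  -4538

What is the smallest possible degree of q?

Forward differences of the values at u = -3, -1, 1, 3, 5, 7, 9, 11:
  q  : 12  -14  -8  -114  -476  -1238  -2544  -4538
  Δ  : -26  6  -106  -362  -762  -1306  -1994
  Δ^2: 32  -112  -256  -400  -544  -688
  Δ^3: -144  -144  -144  -144  -144
  Δ^4: 0  0  0  0
  Δ^5: 0  0  0
  Δ^6: 0  0
  Δ^7: 0
The third differences are constant (-144) and nonzero, while all higher differences vanish, so the minimal degree is 3.

3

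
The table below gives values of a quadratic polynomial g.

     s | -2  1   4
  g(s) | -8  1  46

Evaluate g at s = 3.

Forward differences of the values at s = -2, 1, 4:
  g  : -8  1  46
  Δ  : 9  45
  Δ^2: 36
The second differences are constant, confirming degree 2.
Interpolating (Newton forward form) and evaluating at s = 3 gives g(3) = 27.

27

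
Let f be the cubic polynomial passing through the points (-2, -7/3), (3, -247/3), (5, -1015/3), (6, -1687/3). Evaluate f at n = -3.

Write f(n) = an^3 + bn^2 + cn + d. Substituting each data point gives a linear system:
  -8a + 4b - 2c + d = -7/3
  27a + 9b + 3c + d = -247/3
  125a + 25b + 5c + d = -1015/3
  216a + 36b + 6c + d = -1687/3
Solving the system yields a = -2, b = -4, c = 2, d = 5/3.
So f(n) = -2n³ - 4n² + 2n + 5/3.
Then f(-3) = 41/3.

41/3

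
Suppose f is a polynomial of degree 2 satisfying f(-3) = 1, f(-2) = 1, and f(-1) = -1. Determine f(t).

Using the Lagrange interpolation formula with nodes -3, -2, -1:
  L_0(t) = (t + 2)(t + 1) / 2
  L_1(t) = (t + 3)(t + 1) / -1
  L_2(t) = (t + 3)(t + 2) / 2
Then f(t) = 1·L_0(t) + 1·L_1(t) - 1·L_2(t).
Expanding and collecting terms gives f(t) = -t^2 - 5t - 5.
Check: f(-3) = 1. ✓

f(t) = -t^2 - 5t - 5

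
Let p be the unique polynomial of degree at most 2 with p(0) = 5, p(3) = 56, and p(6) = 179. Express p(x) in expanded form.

Write p(x) = ax^2 + bx + c. Substituting each data point gives a linear system:
  c = 5
  9a + 3b + c = 56
  36a + 6b + c = 179
Solving the system yields a = 4, b = 5, c = 5.
So p(x) = 4x^2 + 5x + 5.
Check: p(3) = 56. ✓

p(x) = 4x^2 + 5x + 5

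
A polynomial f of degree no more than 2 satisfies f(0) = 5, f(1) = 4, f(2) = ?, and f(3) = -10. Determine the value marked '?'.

-1

The 3 known points determine the degree-2 polynomial uniquely.
Write f(s) = as^2 + bs + c. Substituting each data point gives a linear system:
  c = 5
  a + b + c = 4
  9a + 3b + c = -10
Solving the system yields a = -2, b = 1, c = 5.
So f(s) = -2s² + s + 5.
Then f(2) = -1.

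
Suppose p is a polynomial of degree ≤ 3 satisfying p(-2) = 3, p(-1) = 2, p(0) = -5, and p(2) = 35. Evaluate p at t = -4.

Using the Lagrange interpolation formula with nodes -2, -1, 0, 2:
  L_0(t) = (t + 1)t(t - 2) / -8
  L_1(t) = (t + 2)t(t - 2) / 3
  L_2(t) = (t + 2)(t + 1)(t - 2) / -4
  L_3(t) = (t + 2)(t + 1)t / 24
Then p(t) = 3·L_0(t) + 2·L_1(t) - 5·L_2(t) + 35·L_3(t).
Expanding and collecting terms gives p(t) = 3t³ + 6t² - 4t - 5.
Evaluating at t = -4: p(-4) = -85.

-85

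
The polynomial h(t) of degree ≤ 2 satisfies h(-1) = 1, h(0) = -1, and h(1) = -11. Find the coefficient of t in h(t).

Write h(t) = at^2 + bt + c. Substituting each data point gives a linear system:
  a - b + c = 1
  c = -1
  a + b + c = -11
Solving the system yields a = -4, b = -6, c = -1.
So h(t) = -4t² - 6t - 1.
The coefficient of t is -6.

-6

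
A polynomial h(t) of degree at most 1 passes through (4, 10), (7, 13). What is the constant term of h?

Write h(t) = at + b. Substituting each data point gives a linear system:
  4a + b = 10
  7a + b = 13
Solving the system yields a = 1, b = 6.
So h(t) = t + 6.
The constant term is 6.

6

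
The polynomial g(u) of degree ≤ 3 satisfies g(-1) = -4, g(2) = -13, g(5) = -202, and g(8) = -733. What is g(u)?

Write g(u) = au^3 + bu^2 + cu + d. Substituting each data point gives a linear system:
  -a + b - c + d = -4
  8a + 4b + 2c + d = -13
  125a + 25b + 5c + d = -202
  512a + 64b + 8c + d = -733
Solving the system yields a = -1, b = -4, c = 4, d = 3.
So g(u) = -u³ - 4u² + 4u + 3.
Check: g(5) = -202. ✓

g(u) = -u^3 - 4u^2 + 4u + 3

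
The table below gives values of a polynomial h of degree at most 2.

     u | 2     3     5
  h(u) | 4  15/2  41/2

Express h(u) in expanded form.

h(u) = u^2 - (3/2)u + 3

Using the Lagrange interpolation formula with nodes 2, 3, 5:
  L_0(u) = (u - 3)(u - 5) / 3
  L_1(u) = (u - 2)(u - 5) / -2
  L_2(u) = (u - 2)(u - 3) / 6
Then h(u) = 4·L_0(u) + 15/2·L_1(u) + 41/2·L_2(u).
Expanding and collecting terms gives h(u) = u² - (3/2)u + 3.
Check: h(3) = 15/2. ✓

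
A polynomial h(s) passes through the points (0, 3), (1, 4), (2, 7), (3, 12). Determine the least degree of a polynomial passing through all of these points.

2

Forward differences of the values at s = 0, 1, 2, 3:
  h  : 3  4  7  12
  Δ  : 1  3  5
  Δ^2: 2  2
  Δ^3: 0
The second differences are constant (2) and nonzero, while all higher differences vanish, so the minimal degree is 2.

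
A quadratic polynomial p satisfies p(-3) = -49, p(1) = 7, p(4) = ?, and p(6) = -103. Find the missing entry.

-35

The 3 known points determine the degree-2 polynomial uniquely.
Write p(s) = as^2 + bs + c. Substituting each data point gives a linear system:
  9a - 3b + c = -49
  a + b + c = 7
  36a + 6b + c = -103
Solving the system yields a = -4, b = 6, c = 5.
So p(s) = -4s^2 + 6s + 5.
Then p(4) = -35.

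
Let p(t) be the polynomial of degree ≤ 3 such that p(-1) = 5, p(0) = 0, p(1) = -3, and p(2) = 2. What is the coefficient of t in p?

-5

Write p(t) = at^3 + bt^2 + ct + d. Substituting each data point gives a linear system:
  -a + b - c + d = 5
  d = 0
  a + b + c + d = -3
  8a + 4b + 2c + d = 2
Solving the system yields a = 1, b = 1, c = -5, d = 0.
So p(t) = t^3 + t^2 - 5t.
The coefficient of t is -5.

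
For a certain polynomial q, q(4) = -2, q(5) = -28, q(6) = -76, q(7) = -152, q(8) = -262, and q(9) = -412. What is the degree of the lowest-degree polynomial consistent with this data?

Forward differences of the values at u = 4, 5, 6, 7, 8, 9:
  q  : -2  -28  -76  -152  -262  -412
  Δ  : -26  -48  -76  -110  -150
  Δ^2: -22  -28  -34  -40
  Δ^3: -6  -6  -6
  Δ^4: 0  0
  Δ^5: 0
The third differences are constant (-6) and nonzero, while all higher differences vanish, so the minimal degree is 3.

3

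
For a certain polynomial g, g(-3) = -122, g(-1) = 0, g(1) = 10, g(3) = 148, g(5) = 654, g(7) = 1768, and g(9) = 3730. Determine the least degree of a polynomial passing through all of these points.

Forward differences of the values at s = -3, -1, 1, 3, 5, 7, 9:
  g  : -122  0  10  148  654  1768  3730
  Δ  : 122  10  138  506  1114  1962
  Δ^2: -112  128  368  608  848
  Δ^3: 240  240  240  240
  Δ^4: 0  0  0
  Δ^5: 0  0
  Δ^6: 0
The third differences are constant (240) and nonzero, while all higher differences vanish, so the minimal degree is 3.

3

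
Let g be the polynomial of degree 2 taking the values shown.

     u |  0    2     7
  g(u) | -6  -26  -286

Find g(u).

g(u) = -6u^2 + 2u - 6

Using the Lagrange interpolation formula with nodes 0, 2, 7:
  L_0(u) = (u - 2)(u - 7) / 14
  L_1(u) = u(u - 7) / -10
  L_2(u) = u(u - 2) / 35
Then g(u) = -6·L_0(u) - 26·L_1(u) - 286·L_2(u).
Expanding and collecting terms gives g(u) = -6u² + 2u - 6.
Check: g(0) = -6. ✓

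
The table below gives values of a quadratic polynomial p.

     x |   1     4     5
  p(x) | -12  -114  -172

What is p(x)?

p(x) = -6x^2 - 4x - 2

Write p(x) = ax^2 + bx + c. Substituting each data point gives a linear system:
  a + b + c = -12
  16a + 4b + c = -114
  25a + 5b + c = -172
Solving the system yields a = -6, b = -4, c = -2.
So p(x) = -6x^2 - 4x - 2.
Check: p(4) = -114. ✓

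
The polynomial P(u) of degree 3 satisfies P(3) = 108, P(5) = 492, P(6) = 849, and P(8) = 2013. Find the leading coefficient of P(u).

Write P(u) = au^3 + bu^2 + cu + d. Substituting each data point gives a linear system:
  27a + 9b + 3c + d = 108
  125a + 25b + 5c + d = 492
  216a + 36b + 6c + d = 849
  512a + 64b + 8c + d = 2013
Solving the system yields a = 4, b = -1, c = 4, d = -3.
So P(u) = 4u^3 - u^2 + 4u - 3.
The leading coefficient is 4.

4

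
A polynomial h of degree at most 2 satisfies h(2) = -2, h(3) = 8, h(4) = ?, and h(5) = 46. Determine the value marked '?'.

The 3 known points determine the degree-2 polynomial uniquely.
Write h(x) = ax^2 + bx + c. Substituting each data point gives a linear system:
  4a + 2b + c = -2
  9a + 3b + c = 8
  25a + 5b + c = 46
Solving the system yields a = 3, b = -5, c = -4.
So h(x) = 3x² - 5x - 4.
Then h(4) = 24.

24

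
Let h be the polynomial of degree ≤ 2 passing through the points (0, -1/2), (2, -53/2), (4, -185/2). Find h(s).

h(s) = -5s^2 - 3s - 1/2

Write h(s) = as^2 + bs + c. Substituting each data point gives a linear system:
  c = -1/2
  4a + 2b + c = -53/2
  16a + 4b + c = -185/2
Solving the system yields a = -5, b = -3, c = -1/2.
So h(s) = -5s^2 - 3s - 1/2.
Check: h(2) = -53/2. ✓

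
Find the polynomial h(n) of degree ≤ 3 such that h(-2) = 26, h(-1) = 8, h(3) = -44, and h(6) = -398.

Write h(n) = an^3 + bn^2 + cn + d. Substituting each data point gives a linear system:
  -8a + 4b - 2c + d = 26
  -a + b - c + d = 8
  27a + 9b + 3c + d = -44
  216a + 36b + 6c + d = -398
Solving the system yields a = -2, b = 1, c = -1, d = 4.
So h(n) = -2n^3 + n^2 - n + 4.
Check: h(3) = -44. ✓

h(n) = -2n^3 + n^2 - n + 4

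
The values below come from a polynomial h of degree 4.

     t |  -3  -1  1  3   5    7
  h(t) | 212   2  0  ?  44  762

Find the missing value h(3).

The 5 known points determine the degree-4 polynomial uniquely.
Write h(t) = at^4 + bt^3 + ct^2 + dt + e. Substituting each data point gives a linear system:
  81a - 27b + 9c - 3d + e = 212
  a - b + c - d + e = 2
  a + b + c + d + e = 0
  625a + 125b + 25c + 5d + e = 44
  2401a + 343b + 49c + 7d + e = 762
Solving the system yields a = 1, b = -5, c = 1, d = 4, e = -1.
So h(t) = t^4 - 5t^3 + t^2 + 4t - 1.
Then h(3) = -34.

-34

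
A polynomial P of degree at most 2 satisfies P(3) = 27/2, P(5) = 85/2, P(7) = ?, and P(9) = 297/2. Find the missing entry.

175/2

The 3 known points determine the degree-2 polynomial uniquely.
Write P(s) = as^2 + bs + c. Substituting each data point gives a linear system:
  9a + 3b + c = 27/2
  25a + 5b + c = 85/2
  81a + 9b + c = 297/2
Solving the system yields a = 2, b = -3/2, c = 0.
So P(s) = 2s² - (3/2)s.
Then P(7) = 175/2.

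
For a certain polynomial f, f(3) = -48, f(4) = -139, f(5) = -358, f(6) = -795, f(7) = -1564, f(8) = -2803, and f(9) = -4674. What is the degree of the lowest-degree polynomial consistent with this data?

4

Forward differences of the values at t = 3, 4, 5, 6, 7, 8, 9:
  f  : -48  -139  -358  -795  -1564  -2803  -4674
  Δ  : -91  -219  -437  -769  -1239  -1871
  Δ^2: -128  -218  -332  -470  -632
  Δ^3: -90  -114  -138  -162
  Δ^4: -24  -24  -24
  Δ^5: 0  0
  Δ^6: 0
The fourth differences are constant (-24) and nonzero, while all higher differences vanish, so the minimal degree is 4.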